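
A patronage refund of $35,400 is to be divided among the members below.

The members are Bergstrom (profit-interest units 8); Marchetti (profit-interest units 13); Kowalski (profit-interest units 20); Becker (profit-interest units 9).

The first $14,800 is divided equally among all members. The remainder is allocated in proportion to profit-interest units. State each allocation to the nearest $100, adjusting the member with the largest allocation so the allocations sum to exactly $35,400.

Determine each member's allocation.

First tranche $14,800 split equally: $3,700 each.
Remainder $20,600 by profit-interest units (total 50): Bergstrom 3,296.00 → $3,300; Marchetti 5,356.00 → $5,400; Kowalski 8,240.00 → $8,200; Becker 3,708.00 → $3,700.
Totals: Bergstrom $3,700 + $3,300 = $7,000; Marchetti $3,700 + $5,400 = $9,100; Kowalski $3,700 + $8,200 = $11,900; Becker $3,700 + $3,700 = $7,400.

Bergstrom: $7,000 · Marchetti: $9,100 · Kowalski: $11,900 · Becker: $7,400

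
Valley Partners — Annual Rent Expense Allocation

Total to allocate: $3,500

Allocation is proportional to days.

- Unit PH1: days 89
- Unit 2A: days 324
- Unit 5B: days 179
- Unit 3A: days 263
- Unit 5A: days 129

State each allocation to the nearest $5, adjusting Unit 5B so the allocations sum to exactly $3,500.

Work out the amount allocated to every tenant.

Days total: 984.
Raw shares: Unit PH1 89/984 × $3,500 = 316.57; Unit 2A 324/984 × $3,500 = 1,152.44; Unit 5B 179/984 × $3,500 = 636.69; Unit 3A 263/984 × $3,500 = 935.47; Unit 5A 129/984 × $3,500 = 458.84.
Rounded to nearest $5: Unit PH1 $315; Unit 2A $1,150; Unit 5B $635; Unit 3A $935; Unit 5A $460. Sum = $3,495.
Difference $3,500 − $3,495 = +$5 applied to Unit 5B: Unit 5B becomes $640.

Unit PH1: $315 | Unit 2A: $1,150 | Unit 5B: $640 | Unit 3A: $935 | Unit 5A: $460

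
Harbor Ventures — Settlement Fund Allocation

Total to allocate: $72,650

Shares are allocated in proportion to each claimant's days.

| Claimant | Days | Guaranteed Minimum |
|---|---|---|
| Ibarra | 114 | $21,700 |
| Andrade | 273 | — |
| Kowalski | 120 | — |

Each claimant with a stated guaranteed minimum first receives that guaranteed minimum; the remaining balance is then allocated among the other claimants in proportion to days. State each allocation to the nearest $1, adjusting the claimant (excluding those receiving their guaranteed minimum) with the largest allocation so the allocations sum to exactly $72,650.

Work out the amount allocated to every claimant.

Fund the minimums — Ibarra $21,700. Balance $50,950.
Balance split over remaining days 393: Andrade 35,392.75 → $35,393; Kowalski 15,557.25 → $15,557.

Ibarra: $21,700; Andrade: $35,393; Kowalski: $15,557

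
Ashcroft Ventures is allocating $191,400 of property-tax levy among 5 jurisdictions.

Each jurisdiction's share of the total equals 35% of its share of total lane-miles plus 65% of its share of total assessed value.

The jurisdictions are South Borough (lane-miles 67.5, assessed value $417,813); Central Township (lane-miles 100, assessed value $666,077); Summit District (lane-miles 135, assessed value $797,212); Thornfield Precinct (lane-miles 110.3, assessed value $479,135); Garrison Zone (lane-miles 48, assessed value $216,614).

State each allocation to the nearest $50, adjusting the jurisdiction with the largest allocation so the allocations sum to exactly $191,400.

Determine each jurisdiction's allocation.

Lane-miles total 460.8; assessed value total 2,576,851.
Combined weights (35% lane-miles + 65% assessed value): South Borough 0.1567; Central Township 0.2440; Summit District 0.3036; Thornfield Precinct 0.2046; Garrison Zone 0.0911.
Proportional shares: South Borough 29,984.94; Central Township 46,695.86; Summit District 58,115.26; Thornfield Precinct 39,167.72; Garrison Zone 17,436.22.
Rounded to nearest $50: South Borough $30,000; Central Township $46,700; Summit District $58,100; Thornfield Precinct $39,150; Garrison Zone $17,450. Sum = $191,400.
Sum already equals the total — no adjustment.

South Borough: $30,000; Central Township: $46,700; Summit District: $58,100; Thornfield Precinct: $39,150; Garrison Zone: $17,450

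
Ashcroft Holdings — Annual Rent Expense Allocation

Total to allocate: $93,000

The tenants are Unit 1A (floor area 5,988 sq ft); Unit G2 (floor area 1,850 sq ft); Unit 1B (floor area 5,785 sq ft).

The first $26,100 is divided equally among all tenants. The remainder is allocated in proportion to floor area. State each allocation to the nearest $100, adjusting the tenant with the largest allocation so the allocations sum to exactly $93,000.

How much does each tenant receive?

First tranche $26,100 split equally: $8,700 each.
Remainder $66,900 by floor area (total 13,623): Unit 1A 29,405.95 → $29,400; Unit G2 9,085.00 → $9,100; Unit 1B 28,409.05 → $28,400.
Totals: Unit 1A $8,700 + $29,400 = $38,100; Unit G2 $8,700 + $9,100 = $17,800; Unit 1B $8,700 + $28,400 = $37,100.

Unit 1A: $38,100 | Unit G2: $17,800 | Unit 1B: $37,100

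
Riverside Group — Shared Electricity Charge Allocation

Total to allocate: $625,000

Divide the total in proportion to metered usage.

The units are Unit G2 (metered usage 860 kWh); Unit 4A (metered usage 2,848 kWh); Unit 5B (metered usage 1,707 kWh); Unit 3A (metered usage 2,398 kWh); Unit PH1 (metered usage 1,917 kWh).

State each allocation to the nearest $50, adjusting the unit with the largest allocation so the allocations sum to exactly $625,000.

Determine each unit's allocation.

Combined metered usage = 9,730.
Raw shares: Unit G2 860/9,730 × $625,000 = 55,241.52; Unit 4A 2,848/9,730 × $625,000 = 182,939.36; Unit 5B 1,707/9,730 × $625,000 = 109,648.00; Unit 3A 2,398/9,730 × $625,000 = 154,033.92; Unit PH1 1,917/9,730 × $625,000 = 123,137.20.
Rounded to nearest $50: Unit G2 $55,250; Unit 4A $182,950; Unit 5B $109,650; Unit 3A $154,050; Unit PH1 $123,150. Sum = $625,050.
Difference $625,000 − $625,050 = −$50 applied to largest allocation (Unit 4A): Unit 4A becomes $182,900.

Unit G2: $55,250; Unit 4A: $182,900; Unit 5B: $109,650; Unit 3A: $154,050; Unit PH1: $123,150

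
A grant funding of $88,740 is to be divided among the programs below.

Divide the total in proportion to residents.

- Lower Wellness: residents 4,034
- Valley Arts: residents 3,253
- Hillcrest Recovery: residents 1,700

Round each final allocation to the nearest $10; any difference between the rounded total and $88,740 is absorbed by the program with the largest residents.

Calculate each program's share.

Lower Wellness: $39,830 | Valley Arts: $32,120 | Hillcrest Recovery: $16,790

Total residents = 4,034 + 3,253 + 1,700 = 8,987.
Raw shares: Lower Wellness 39,832.78; Valley Arts 32,120.98; Hillcrest Recovery 16,786.25.
At nearest $10: Lower Wellness $39,830; Valley Arts $32,120; Hillcrest Recovery $16,790. Sum = $88,740.
No rounding difference to absorb.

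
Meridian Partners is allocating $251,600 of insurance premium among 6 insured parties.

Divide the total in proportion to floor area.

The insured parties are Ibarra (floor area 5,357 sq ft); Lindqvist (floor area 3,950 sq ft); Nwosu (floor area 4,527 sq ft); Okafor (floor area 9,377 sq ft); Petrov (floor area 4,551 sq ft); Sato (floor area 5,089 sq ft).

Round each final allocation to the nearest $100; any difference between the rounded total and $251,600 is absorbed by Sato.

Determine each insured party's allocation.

Combined floor area = 32,851.
Pro-rata amounts: Ibarra 5,357/32,851 × $251,600 = 41,028.32; Lindqvist 3,950/32,851 × $251,600 = 30,252.35; Nwosu 4,527/32,851 × $251,600 = 34,671.49; Okafor 9,377/32,851 × $251,600 = 71,816.78; Petrov 4,551/32,851 × $251,600 = 34,855.30; Sato 5,089/32,851 × $251,600 = 38,975.75.
After rounding ($100): Ibarra $41,000; Lindqvist $30,300; Nwosu $34,700; Okafor $71,800; Petrov $34,900; Sato $39,000. Sum = $251,700.
Difference $251,600 − $251,700 = −$100 applied to Sato: Sato becomes $38,900.

Ibarra: $41,000; Lindqvist: $30,300; Nwosu: $34,700; Okafor: $71,800; Petrov: $34,900; Sato: $38,900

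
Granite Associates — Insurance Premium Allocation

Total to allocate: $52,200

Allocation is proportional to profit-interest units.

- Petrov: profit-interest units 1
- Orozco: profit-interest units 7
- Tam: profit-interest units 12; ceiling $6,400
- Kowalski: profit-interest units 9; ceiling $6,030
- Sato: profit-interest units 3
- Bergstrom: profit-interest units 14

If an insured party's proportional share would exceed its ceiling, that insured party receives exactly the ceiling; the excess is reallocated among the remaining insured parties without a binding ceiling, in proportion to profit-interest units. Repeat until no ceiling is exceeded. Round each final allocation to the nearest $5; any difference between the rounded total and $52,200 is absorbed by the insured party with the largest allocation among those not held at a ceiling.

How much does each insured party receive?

Petrov: $1,590 · Orozco: $11,135 · Tam: $6,400 · Kowalski: $6,030 · Sato: $4,770 · Bergstrom: $22,275

Combined profit-interest units = 46.
Pro-rata shares before constraints: Petrov 1,134.78; Orozco 7,943.48; Tam 13,617.39; Kowalski 10,213.04; Sato 3,404.35; Bergstrom 15,886.96.
Held at cap: Tam ($6,400), Kowalski ($6,030); remaining pool $39,770 reallocated over remaining profit-interest units 25.
Remaining shares: Petrov 1,590.80 → $1,590; Orozco 11,135.60 → $11,135; Sato 4,772.40 → $4,770; Bergstrom 22,271.20 → $22,270.
Rounding difference +$5 applied to Bergstrom → $22,275.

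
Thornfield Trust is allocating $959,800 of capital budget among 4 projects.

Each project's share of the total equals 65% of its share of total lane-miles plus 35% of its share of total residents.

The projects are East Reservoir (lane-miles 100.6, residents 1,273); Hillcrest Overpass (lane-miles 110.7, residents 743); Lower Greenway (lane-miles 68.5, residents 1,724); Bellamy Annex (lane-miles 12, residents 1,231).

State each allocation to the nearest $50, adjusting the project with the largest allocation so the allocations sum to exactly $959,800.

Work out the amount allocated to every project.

Totals — lane-miles 291.8, residents 4,971.
Combined weights (65% lane-miles + 35% residents): East Reservoir 0.3137; Hillcrest Overpass 0.2989; Lower Greenway 0.2740; Bellamy Annex 0.1134.
Pro-rata amounts: East Reservoir 301,110.08; Hillcrest Overpass 286,887.63; Lower Greenway 262,957.77; Bellamy Annex 108,844.52.
After rounding ($50): East Reservoir $301,100; Hillcrest Overpass $286,900; Lower Greenway $262,950; Bellamy Annex $108,850. Sum = $959,800.
No rounding difference to absorb.

East Reservoir: $301,100 | Hillcrest Overpass: $286,900 | Lower Greenway: $262,950 | Bellamy Annex: $108,850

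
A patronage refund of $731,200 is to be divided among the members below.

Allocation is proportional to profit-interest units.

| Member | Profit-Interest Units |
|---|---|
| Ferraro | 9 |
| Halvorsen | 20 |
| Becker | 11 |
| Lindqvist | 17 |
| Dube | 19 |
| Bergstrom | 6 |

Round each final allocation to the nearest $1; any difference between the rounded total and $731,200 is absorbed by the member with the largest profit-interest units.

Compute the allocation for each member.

Sum of profit-interest units: 82.
Proportional shares: Ferraro 9/82 × $731,200 = 80,253.66; Halvorsen 20/82 × $731,200 = 178,341.46; Becker 11/82 × $731,200 = 98,087.80; Lindqvist 17/82 × $731,200 = 151,590.24; Dube 19/82 × $731,200 = 169,424.39; Bergstrom 6/82 × $731,200 = 53,502.44.
Rounded to nearest $1: Ferraro $80,254; Halvorsen $178,341; Becker $98,088; Lindqvist $151,590; Dube $169,424; Bergstrom $53,502. Sum = $731,199.
Difference $731,200 − $731,199 = +$1 applied to largest profit-interest units (Halvorsen): Halvorsen becomes $178,342.

Ferraro: $80,254 · Halvorsen: $178,342 · Becker: $98,088 · Lindqvist: $151,590 · Dube: $169,424 · Bergstrom: $53,502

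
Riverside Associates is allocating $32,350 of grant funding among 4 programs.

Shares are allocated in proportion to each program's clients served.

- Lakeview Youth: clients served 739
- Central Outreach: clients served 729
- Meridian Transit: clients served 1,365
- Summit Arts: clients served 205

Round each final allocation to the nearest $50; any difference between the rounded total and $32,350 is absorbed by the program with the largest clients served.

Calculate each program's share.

Lakeview Youth: $7,850 · Central Outreach: $7,750 · Meridian Transit: $14,550 · Summit Arts: $2,200

Clients served total: 739 + 729 + 1,365 + 205 = 3,038.
Raw shares: Lakeview Youth 7,869.21; Central Outreach 7,762.72; Meridian Transit 14,535.14; Summit Arts 2,182.93.
At nearest $50: Lakeview Youth $7,850; Central Outreach $7,750; Meridian Transit $14,550; Summit Arts $2,200. Sum = $32,350.
Sum already equals the total — no adjustment.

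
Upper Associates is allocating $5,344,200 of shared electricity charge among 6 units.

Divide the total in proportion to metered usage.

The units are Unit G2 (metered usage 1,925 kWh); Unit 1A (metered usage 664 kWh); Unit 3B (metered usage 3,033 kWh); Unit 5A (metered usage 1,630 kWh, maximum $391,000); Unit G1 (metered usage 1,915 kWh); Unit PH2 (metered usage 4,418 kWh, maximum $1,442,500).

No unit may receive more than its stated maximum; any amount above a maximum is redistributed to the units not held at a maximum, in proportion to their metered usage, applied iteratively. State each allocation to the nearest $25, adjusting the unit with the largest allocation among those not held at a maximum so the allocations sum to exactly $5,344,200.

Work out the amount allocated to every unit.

Unit G2: $896,650 | Unit 1A: $309,300 | Unit 3B: $1,412,750 | Unit 5A: $391,000 | Unit G1: $892,000 | Unit PH2: $1,442,500

Combined metered usage = 13,585.
Unconstrained shares: Unit G2 757,275.30; Unit 1A 261,210.81; Unit 3B 1,193,151.17; Unit 5A 641,225.32; Unit G1 753,341.41; Unit PH2 1,737,996.00.
Capped: Unit 5A ($391,000), Unit PH2 ($1,442,500); balance $3,510,700 reallocated over remaining metered usage 7,537.
Redistributed shares: Unit G2 896,656.16 → $896,650; Unit 1A 309,288.15 → $309,300; Unit 3B 1,412,757.48 → $1,412,750; Unit G1 891,998.21 → $892,000.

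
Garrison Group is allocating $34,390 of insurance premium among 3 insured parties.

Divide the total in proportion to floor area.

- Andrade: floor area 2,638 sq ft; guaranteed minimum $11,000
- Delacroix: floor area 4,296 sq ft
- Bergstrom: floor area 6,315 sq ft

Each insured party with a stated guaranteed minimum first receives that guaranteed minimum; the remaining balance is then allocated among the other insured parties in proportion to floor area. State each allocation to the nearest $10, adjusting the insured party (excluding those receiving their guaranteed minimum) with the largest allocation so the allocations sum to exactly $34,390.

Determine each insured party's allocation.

Andrade: $11,000; Delacroix: $9,470; Bergstrom: $13,920

Minimums first: Andrade $11,000. Residual $23,390.
Residual split over remaining floor area 10,611: Delacroix 9,469.74 → $9,470; Bergstrom 13,920.26 → $13,920.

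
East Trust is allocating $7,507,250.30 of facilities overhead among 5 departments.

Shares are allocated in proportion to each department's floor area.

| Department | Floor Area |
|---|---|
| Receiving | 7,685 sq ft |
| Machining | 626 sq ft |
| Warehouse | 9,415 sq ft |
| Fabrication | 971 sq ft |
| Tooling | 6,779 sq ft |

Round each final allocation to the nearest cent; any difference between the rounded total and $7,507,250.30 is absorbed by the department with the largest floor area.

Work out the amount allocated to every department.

Floor area total: 7,685 + 626 + 9,415 + 971 + 6,779 = 25,476.
Raw shares: Receiving 2,264,610.5572; Machining 184,469.2529; Warehouse 2,774,405.7770; Fabrication 286,133.6176; Tooling 1,997,631.0953.
At nearest cent: Receiving $2,264,610.56; Machining $184,469.25; Warehouse $2,774,405.78; Fabrication $286,133.62; Tooling $1,997,631.10. Sum = $7,507,250.31.
Difference $7,507,250.30 − $7,507,250.31 = −$0.01 applied to largest floor area (Warehouse): Warehouse becomes $2,774,405.77.

Receiving: $2,264,610.56 · Machining: $184,469.25 · Warehouse: $2,774,405.77 · Fabrication: $286,133.62 · Tooling: $1,997,631.10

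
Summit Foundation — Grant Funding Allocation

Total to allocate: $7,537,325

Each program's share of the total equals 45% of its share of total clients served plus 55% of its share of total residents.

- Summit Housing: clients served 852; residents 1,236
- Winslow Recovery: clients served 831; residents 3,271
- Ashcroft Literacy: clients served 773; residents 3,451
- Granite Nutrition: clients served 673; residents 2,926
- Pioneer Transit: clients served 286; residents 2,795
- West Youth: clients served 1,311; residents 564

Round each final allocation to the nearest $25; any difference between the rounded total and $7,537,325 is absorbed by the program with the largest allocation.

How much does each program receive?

Clients served total 4,726; residents total 14,243.
Combined weights (45% clients served + 55% residents): Summit Housing 0.1289; Winslow Recovery 0.2054; Ashcroft Literacy 0.2069; Granite Nutrition 0.1771; Pioneer Transit 0.1352; West Youth 0.1466.
Proportional shares: Summit Housing 971,217.46; Winslow Recovery 1,548,447.56; Ashcroft Literacy 1,559,211.93; Granite Nutrition 1,334,638.00; Pioneer Transit 1,018,764.02; West Youth 1,105,046.04.
Rounded to nearest $25: Summit Housing $971,225; Winslow Recovery $1,548,450; Ashcroft Literacy $1,559,200; Granite Nutrition $1,334,650; Pioneer Transit $1,018,775; West Youth $1,105,050. Sum = $7,537,350.
Difference $7,537,325 − $7,537,350 = −$25 applied to largest allocation (Ashcroft Literacy): Ashcroft Literacy becomes $1,559,175.

Summit Housing: $971,225; Winslow Recovery: $1,548,450; Ashcroft Literacy: $1,559,175; Granite Nutrition: $1,334,650; Pioneer Transit: $1,018,775; West Youth: $1,105,050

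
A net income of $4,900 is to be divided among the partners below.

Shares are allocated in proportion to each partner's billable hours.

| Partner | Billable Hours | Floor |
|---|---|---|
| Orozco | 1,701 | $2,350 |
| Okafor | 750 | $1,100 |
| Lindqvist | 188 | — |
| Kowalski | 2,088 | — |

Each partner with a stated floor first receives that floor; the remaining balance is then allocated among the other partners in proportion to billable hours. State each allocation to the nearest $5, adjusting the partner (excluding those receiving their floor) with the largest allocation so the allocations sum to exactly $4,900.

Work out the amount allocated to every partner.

Guaranteed amounts: Orozco $2,350; Okafor $1,100. Remaining pool $1,450.
Remaining pool split over remaining billable hours 2,276: Lindqvist 119.77 → $120; Kowalski 1,330.23 → $1,330.

Orozco: $2,350; Okafor: $1,100; Lindqvist: $120; Kowalski: $1,330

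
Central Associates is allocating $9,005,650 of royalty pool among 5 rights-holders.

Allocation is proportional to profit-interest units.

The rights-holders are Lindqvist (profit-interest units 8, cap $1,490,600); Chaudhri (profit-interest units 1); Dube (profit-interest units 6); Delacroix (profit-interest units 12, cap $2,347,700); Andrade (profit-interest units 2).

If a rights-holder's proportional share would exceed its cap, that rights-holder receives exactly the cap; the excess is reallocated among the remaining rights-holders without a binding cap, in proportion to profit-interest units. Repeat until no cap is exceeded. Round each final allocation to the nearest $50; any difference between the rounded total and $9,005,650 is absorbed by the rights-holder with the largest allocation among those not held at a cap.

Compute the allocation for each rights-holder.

Lindqvist: $1,490,600 | Chaudhri: $574,150 | Dube: $3,444,900 | Delacroix: $2,347,700 | Andrade: $1,148,300

Profit-interest units total: 29.
Proportional shares (ignoring caps): Lindqvist 2,484,317.24; Chaudhri 310,539.66; Dube 1,863,237.93; Delacroix 3,726,475.86; Andrade 621,079.31.
Cap binds for Lindqvist ($1,490,600), Delacroix ($2,347,700); residual $5,167,350 reallocated over remaining profit-interest units 9.
Remaining shares: Chaudhri 574,150.00 → $574,150; Dube 3,444,900.00 → $3,444,900; Andrade 1,148,300.00 → $1,148,300.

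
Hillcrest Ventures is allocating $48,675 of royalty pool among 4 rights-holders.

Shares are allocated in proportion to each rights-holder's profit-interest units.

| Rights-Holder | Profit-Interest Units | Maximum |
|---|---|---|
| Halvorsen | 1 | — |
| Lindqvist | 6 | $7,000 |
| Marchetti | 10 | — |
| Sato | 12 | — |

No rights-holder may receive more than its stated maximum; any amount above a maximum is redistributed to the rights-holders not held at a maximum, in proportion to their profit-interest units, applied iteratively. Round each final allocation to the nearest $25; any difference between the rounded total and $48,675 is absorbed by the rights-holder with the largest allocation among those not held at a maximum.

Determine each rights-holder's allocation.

Halvorsen: $1,800; Lindqvist: $7,000; Marchetti: $18,125; Sato: $21,750

Sum of profit-interest units: 29.
Proportional shares (ignoring caps): Halvorsen 1,678.45; Lindqvist 10,070.69; Marchetti 16,784.48; Sato 20,141.38.
Held at cap: Lindqvist ($7,000); balance $41,675 reallocated over remaining profit-interest units 23.
Redistributed shares: Halvorsen 1,811.96 → $1,800; Marchetti 18,119.57 → $18,125; Sato 21,743.48 → $21,750.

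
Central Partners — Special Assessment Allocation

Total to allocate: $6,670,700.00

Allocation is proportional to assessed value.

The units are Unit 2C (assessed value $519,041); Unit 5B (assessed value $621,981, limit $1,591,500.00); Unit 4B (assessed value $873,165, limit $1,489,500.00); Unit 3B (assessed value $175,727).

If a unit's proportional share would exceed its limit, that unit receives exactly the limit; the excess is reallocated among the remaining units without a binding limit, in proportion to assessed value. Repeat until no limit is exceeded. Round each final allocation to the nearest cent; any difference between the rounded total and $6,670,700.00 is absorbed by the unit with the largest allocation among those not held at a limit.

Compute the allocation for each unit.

Assessed value total: 2,189,914.
Unconstrained shares: Unit 2C 1,581,051.4928; Unit 5B 1,894,617.1661; Unit 4B 2,659,749.0885; Unit 3B 535,282.2526.
Capped: Unit 5B ($1,591,500.00), Unit 4B ($1,489,500.00); residual $3,589,700.00 reallocated over remaining assessed value 694,768.
Shares after redistribution: Unit 2C 2,681,760.6420 → $2,681,760.64; Unit 3B 907,939.3580 → $907,939.36.

Unit 2C: $2,681,760.64 | Unit 5B: $1,591,500.00 | Unit 4B: $1,489,500.00 | Unit 3B: $907,939.36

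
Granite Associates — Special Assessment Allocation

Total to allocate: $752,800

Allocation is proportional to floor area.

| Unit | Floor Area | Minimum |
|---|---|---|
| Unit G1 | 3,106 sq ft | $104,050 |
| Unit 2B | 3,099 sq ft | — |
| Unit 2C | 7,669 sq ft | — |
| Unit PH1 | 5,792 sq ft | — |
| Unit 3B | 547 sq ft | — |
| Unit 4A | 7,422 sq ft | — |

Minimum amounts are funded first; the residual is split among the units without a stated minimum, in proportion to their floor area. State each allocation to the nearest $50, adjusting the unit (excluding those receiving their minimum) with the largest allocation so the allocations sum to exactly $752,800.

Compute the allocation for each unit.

Minimums first: Unit G1 $104,050. Remaining pool $648,750.
Remaining pool split over remaining floor area 24,529: Unit 2B 81,963.24 → $81,950; Unit 2C 202,831.90 → $202,850; Unit PH1 153,188.47 → $153,200; Unit 3B 14,467.21 → $14,450; Unit 4A 196,299.18 → $196,300.

Unit G1: $104,050; Unit 2B: $81,950; Unit 2C: $202,850; Unit PH1: $153,200; Unit 3B: $14,450; Unit 4A: $196,300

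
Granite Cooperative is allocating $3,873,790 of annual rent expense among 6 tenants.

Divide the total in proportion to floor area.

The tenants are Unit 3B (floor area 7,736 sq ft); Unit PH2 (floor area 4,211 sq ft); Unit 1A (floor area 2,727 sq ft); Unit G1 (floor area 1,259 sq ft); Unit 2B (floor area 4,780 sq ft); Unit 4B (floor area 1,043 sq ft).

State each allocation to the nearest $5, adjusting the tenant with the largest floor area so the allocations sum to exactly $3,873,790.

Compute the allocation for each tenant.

Floor area total: 21,756.
Raw shares: Unit 3B 7,736/21,756 × $3,873,790 = 1,377,442.52; Unit PH2 4,211/21,756 × $3,873,790 = 749,794.53; Unit 1A 2,727/21,756 × $3,873,790 = 485,559.17; Unit G1 1,259/21,756 × $3,873,790 = 224,172.72; Unit 2B 4,780/21,756 × $3,873,790 = 851,108.49; Unit 4B 1,043/21,756 × $3,873,790 = 185,712.58.
Rounded to nearest $5: Unit 3B $1,377,445; Unit PH2 $749,795; Unit 1A $485,560; Unit G1 $224,175; Unit 2B $851,110; Unit 4B $185,715. Sum = $3,873,800.
Difference $3,873,790 − $3,873,800 = −$10 applied to largest floor area (Unit 3B): Unit 3B becomes $1,377,435.

Unit 3B: $1,377,435 | Unit PH2: $749,795 | Unit 1A: $485,560 | Unit G1: $224,175 | Unit 2B: $851,110 | Unit 4B: $185,715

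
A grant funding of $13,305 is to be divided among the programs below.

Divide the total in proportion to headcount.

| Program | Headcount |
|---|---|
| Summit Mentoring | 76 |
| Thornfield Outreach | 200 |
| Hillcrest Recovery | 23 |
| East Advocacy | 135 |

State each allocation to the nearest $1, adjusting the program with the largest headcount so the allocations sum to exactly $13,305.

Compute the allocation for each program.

Headcount total: 76 + 200 + 23 + 135 = 434.
Raw shares: Summit Mentoring 2,329.91; Thornfield Outreach 6,131.34; Hillcrest Recovery 705.10; East Advocacy 4,138.65.
Rounded to nearest $1: Summit Mentoring $2,330; Thornfield Outreach $6,131; Hillcrest Recovery $705; East Advocacy $4,139. Sum = $13,305.
Rounded total matches; no reconciliation needed.

Summit Mentoring: $2,330; Thornfield Outreach: $6,131; Hillcrest Recovery: $705; East Advocacy: $4,139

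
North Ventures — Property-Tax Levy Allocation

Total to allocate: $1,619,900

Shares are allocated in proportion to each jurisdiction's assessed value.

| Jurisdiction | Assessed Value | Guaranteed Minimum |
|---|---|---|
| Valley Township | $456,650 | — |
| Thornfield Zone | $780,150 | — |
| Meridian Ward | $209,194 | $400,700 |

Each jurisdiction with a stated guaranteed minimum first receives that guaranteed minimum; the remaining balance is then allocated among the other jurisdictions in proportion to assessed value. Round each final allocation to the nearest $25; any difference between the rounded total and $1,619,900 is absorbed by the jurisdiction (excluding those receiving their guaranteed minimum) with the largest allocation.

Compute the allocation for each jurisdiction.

Valley Township: $450,150 · Thornfield Zone: $769,050 · Meridian Ward: $400,700

Guaranteed amounts: Meridian Ward $400,700. Residual $1,219,200.
Residual split over remaining assessed value 1,236,800: Valley Township 450,151.75 → $450,150; Thornfield Zone 769,048.25 → $769,050.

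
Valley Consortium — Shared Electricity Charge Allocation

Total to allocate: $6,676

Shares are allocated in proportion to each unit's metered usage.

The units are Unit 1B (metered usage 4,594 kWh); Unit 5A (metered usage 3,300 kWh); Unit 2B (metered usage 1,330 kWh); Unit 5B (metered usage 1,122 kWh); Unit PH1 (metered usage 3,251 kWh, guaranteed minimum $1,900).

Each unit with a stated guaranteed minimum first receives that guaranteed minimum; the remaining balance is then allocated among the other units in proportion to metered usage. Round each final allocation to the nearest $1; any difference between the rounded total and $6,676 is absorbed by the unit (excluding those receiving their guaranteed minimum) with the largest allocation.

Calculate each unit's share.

Guaranteed amounts: Unit PH1 $1,900. Balance $4,776.
Balance split over remaining metered usage 10,346: Unit 1B 2,120.72 → $2,121; Unit 5A 1,523.37 → $1,523; Unit 2B 613.96 → $614; Unit 5B 517.95 → $518.

Unit 1B: $2,121 · Unit 5A: $1,523 · Unit 2B: $614 · Unit 5B: $518 · Unit PH1: $1,900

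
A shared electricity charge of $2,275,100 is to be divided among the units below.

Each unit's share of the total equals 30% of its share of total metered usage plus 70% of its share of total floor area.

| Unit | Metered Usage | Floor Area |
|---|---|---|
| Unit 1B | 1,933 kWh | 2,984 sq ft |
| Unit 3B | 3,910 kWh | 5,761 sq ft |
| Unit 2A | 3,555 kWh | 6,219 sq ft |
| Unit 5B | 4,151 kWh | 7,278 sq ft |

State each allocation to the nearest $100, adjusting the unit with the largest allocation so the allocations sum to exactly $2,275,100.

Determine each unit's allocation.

Unit 1B: $311,000 · Unit 3B: $609,500 · Unit 2A: $624,400 · Unit 5B: $730,200

Metered usage total 13,549; floor area total 22,242.
Composite weights (30% metered usage + 70% floor area): Unit 1B 0.1367; Unit 3B 0.2679; Unit 2A 0.2744; Unit 5B 0.3210.
Proportional shares: Unit 1B 311,034.89; Unit 3B 609,464.68; Unit 2A 624,375.26; Unit 5B 730,225.16.
At nearest $100: Unit 1B $311,000; Unit 3B $609,500; Unit 2A $624,400; Unit 5B $730,200. Sum = $2,275,100.
No rounding difference to absorb.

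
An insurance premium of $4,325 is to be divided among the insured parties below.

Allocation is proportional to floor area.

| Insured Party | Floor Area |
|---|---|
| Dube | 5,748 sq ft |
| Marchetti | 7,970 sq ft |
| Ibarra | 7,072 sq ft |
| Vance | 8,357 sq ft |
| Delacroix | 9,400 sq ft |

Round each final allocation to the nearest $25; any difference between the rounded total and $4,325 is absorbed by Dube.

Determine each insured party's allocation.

Dube: $625 | Marchetti: $900 | Ibarra: $800 | Vance: $950 | Delacroix: $1,050

Floor area total: 38,547.
Unrounded shares: Dube 5,748/38,547 × $4,325 = 644.93; Marchetti 7,970/38,547 × $4,325 = 894.24; Ibarra 7,072/38,547 × $4,325 = 793.48; Vance 8,357/38,547 × $4,325 = 937.66; Delacroix 9,400/38,547 × $4,325 = 1,054.69.
Rounded to nearest $25: Dube $650; Marchetti $900; Ibarra $800; Vance $950; Delacroix $1,050. Sum = $4,350.
Difference $4,325 − $4,350 = −$25 applied to Dube: Dube becomes $625.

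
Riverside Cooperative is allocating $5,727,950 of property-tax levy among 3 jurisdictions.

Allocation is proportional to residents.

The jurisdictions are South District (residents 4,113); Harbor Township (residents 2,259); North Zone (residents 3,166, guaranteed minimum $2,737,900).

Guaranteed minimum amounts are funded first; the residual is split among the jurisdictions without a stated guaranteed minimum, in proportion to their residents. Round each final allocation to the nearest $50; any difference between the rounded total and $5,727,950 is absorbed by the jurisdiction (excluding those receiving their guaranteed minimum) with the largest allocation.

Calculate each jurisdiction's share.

South District: $1,930,000; Harbor Township: $1,060,050; North Zone: $2,737,900

Guaranteed amounts: North Zone $2,737,900. Residual $2,990,050.
Residual split over remaining residents 6,372: South District 1,930,018.15 → $1,930,000; Harbor Township 1,060,031.85 → $1,060,050.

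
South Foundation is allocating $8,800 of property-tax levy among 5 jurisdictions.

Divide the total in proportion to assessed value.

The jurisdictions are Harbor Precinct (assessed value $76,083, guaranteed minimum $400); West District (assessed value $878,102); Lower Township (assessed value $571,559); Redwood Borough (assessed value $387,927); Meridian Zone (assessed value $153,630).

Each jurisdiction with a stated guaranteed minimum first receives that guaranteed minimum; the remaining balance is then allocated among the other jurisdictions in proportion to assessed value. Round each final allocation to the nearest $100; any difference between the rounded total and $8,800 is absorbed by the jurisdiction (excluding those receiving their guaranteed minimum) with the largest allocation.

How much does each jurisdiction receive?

Harbor Precinct: $400 · West District: $3,800 · Lower Township: $2,400 · Redwood Borough: $1,600 · Meridian Zone: $600

Guaranteed amounts: Harbor Precinct $400. Remaining pool $8,400.
Remaining pool split over remaining assessed value 1,991,218: West District 3,704.29 → $3,700; Lower Township 2,411.14 → $2,400; Redwood Borough 1,636.48 → $1,600; Meridian Zone 648.09 → $600.
Rounding difference +$100 applied to West District → $3,800.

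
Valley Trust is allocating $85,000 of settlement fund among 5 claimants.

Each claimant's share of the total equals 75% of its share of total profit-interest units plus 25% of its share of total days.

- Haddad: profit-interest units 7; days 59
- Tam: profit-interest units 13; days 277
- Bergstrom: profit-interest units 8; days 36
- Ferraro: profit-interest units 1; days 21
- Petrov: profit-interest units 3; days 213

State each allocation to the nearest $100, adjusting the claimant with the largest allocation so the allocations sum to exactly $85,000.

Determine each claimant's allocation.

Haddad: $16,000 · Tam: $35,700 · Bergstrom: $17,200 · Ferraro: $2,700 · Petrov: $13,400

Totals — profit-interest units 32, days 606.
Blended shares (75% profit-interest units + 25% days): Haddad 0.1884; Tam 0.4190; Bergstrom 0.2024; Ferraro 0.0321; Petrov 0.1582.
Raw shares: Haddad 16,014.21; Tam 35,611.72; Bergstrom 17,199.88; Ferraro 2,728.57; Petrov 13,445.62.
At nearest $100: Haddad $16,000; Tam $35,600; Bergstrom $17,200; Ferraro $2,700; Petrov $13,400. Sum = $84,900.
Difference $85,000 − $84,900 = +$100 applied to largest allocation (Tam): Tam becomes $35,700.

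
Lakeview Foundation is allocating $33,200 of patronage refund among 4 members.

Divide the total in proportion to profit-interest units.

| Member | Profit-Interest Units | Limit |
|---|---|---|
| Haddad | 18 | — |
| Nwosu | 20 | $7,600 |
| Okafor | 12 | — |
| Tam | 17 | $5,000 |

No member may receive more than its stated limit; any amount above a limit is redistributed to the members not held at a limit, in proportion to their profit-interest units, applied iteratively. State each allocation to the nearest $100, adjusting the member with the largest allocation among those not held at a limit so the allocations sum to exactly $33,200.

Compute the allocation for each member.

Profit-interest units total: 67.
Pro-rata shares before constraints: Haddad 8,919.40; Nwosu 9,910.45; Okafor 5,946.27; Tam 8,423.88.
Cap binds for Nwosu ($7,600), Tam ($5,000); residual $20,600 reallocated over remaining profit-interest units 30.
Shares after redistribution: Haddad 12,360.00 → $12,400; Okafor 8,240.00 → $8,200.

Haddad: $12,400 | Nwosu: $7,600 | Okafor: $8,200 | Tam: $5,000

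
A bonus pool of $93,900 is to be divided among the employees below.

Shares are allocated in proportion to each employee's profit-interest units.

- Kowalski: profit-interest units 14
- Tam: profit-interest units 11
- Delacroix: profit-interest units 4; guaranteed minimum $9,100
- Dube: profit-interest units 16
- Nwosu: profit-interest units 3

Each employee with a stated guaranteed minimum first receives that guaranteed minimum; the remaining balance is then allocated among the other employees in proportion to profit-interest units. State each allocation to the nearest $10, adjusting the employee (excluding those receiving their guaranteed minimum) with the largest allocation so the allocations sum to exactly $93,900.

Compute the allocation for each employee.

Fund the minimums — Delacroix $9,100. Balance $84,800.
Balance split over remaining profit-interest units 44: Kowalski 26,981.82 → $26,980; Tam 21,200.00 → $21,200; Dube 30,836.36 → $30,840; Nwosu 5,781.82 → $5,780.

Kowalski: $26,980; Tam: $21,200; Delacroix: $9,100; Dube: $30,840; Nwosu: $5,780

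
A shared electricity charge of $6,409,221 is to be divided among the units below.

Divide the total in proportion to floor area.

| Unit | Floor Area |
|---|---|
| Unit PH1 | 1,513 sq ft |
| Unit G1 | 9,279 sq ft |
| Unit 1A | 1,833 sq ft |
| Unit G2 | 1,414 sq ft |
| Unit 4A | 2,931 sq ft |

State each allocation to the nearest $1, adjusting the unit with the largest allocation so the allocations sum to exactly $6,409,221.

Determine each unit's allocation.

Unit PH1: $571,429; Unit G1: $3,504,487; Unit 1A: $692,287; Unit G2: $534,039; Unit 4A: $1,106,979

Sum of floor area: 16,970.
Unrounded shares: Unit PH1 1,513/16,970 × $6,409,221 = 571,429.07; Unit G1 9,279/16,970 × $6,409,221 = 3,504,488.02; Unit 1A 1,833/16,970 × $6,409,221 = 692,286.51; Unit G2 1,414/16,970 × $6,409,221 = 534,038.80; Unit 4A 2,931/16,970 × $6,409,221 = 1,106,978.59.
Rounded to nearest $1: Unit PH1 $571,429; Unit G1 $3,504,488; Unit 1A $692,287; Unit G2 $534,039; Unit 4A $1,106,979. Sum = $6,409,222.
Difference $6,409,221 − $6,409,222 = −$1 applied to largest allocation (Unit G1): Unit G1 becomes $3,504,487.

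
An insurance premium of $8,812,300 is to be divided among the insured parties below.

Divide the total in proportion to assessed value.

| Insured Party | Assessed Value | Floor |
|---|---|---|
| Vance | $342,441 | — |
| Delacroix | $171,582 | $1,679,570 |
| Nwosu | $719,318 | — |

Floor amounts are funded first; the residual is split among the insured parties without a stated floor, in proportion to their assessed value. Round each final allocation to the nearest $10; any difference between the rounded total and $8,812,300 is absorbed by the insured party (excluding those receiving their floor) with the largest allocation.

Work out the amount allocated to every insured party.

Vance: $2,300,460 | Delacroix: $1,679,570 | Nwosu: $4,832,270

Minimums first: Delacroix $1,679,570. Remaining pool $7,132,730.
Remaining pool split over remaining assessed value 1,061,759: Vance 2,300,464.79 → $2,300,460; Nwosu 4,832,265.21 → $4,832,270.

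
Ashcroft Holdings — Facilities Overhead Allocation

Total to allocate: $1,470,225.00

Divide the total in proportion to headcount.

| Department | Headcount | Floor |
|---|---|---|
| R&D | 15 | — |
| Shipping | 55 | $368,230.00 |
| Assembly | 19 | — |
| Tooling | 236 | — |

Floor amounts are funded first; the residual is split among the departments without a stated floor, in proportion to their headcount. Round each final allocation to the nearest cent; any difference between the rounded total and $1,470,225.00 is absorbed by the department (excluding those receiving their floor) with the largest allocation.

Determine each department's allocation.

R&D: $61,221.94; Shipping: $368,230.00; Assembly: $77,547.80; Tooling: $963,225.26

Minimums first: Shipping $368,230.00. Balance $1,101,995.00.
Balance split over remaining headcount 270: R&D 61,221.9444 → $61,221.94; Assembly 77,547.7963 → $77,547.80; Tooling 963,225.2593 → $963,225.26.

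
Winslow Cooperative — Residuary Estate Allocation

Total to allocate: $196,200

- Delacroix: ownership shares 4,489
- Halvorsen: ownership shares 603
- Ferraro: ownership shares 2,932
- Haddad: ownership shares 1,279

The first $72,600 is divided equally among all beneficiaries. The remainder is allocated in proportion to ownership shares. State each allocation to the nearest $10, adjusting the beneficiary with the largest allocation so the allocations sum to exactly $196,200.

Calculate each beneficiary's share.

Delacroix: $77,800; Halvorsen: $26,160; Ferraro: $57,100; Haddad: $35,140

First tranche $72,600 split equally: $18,150 each.
Remainder $123,600 by ownership shares (total 9,303): Delacroix 59,641.02 → $59,640; Halvorsen 8,011.48 → $8,010; Ferraro 38,954.66 → $38,950; Haddad 16,992.84 → $16,990.
Rounding difference +$10 on remainder applied to Delacroix.
Totals: Delacroix $18,150 + $59,650 = $77,800; Halvorsen $18,150 + $8,010 = $26,160; Ferraro $18,150 + $38,950 = $57,100; Haddad $18,150 + $16,990 = $35,140.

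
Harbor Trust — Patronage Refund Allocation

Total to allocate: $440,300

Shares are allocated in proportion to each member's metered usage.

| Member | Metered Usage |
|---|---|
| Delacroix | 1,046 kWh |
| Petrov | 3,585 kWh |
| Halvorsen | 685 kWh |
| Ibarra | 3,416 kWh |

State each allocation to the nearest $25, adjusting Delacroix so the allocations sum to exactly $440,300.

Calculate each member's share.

Total metered usage = 8,732.
Pro-rata amounts: Delacroix 1,046/8,732 × $440,300 = 52,743.22; Petrov 3,585/8,732 × $440,300 = 180,769.07; Halvorsen 685/8,732 × $440,300 = 34,540.25; Ibarra 3,416/8,732 × $440,300 = 172,247.46.
After rounding ($25): Delacroix $52,750; Petrov $180,775; Halvorsen $34,550; Ibarra $172,250. Sum = $440,325.
Difference $440,300 − $440,325 = −$25 applied to Delacroix: Delacroix becomes $52,725.

Delacroix: $52,725 | Petrov: $180,775 | Halvorsen: $34,550 | Ibarra: $172,250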